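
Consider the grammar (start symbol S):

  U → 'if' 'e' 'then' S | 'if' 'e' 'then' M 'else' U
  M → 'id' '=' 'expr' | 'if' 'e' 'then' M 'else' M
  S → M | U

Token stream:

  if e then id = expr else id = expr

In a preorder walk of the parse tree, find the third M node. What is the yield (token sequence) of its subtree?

[S [M if e then [M id = expr] else [M id = expr]]]

id = expr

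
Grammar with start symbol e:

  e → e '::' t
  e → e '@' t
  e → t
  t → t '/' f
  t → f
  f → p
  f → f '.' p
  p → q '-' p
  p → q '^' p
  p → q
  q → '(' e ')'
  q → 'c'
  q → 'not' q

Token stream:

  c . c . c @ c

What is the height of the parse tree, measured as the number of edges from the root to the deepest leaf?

[e [e [t [f [f [f [p [q c]]] . [p [q c]]] . [p [q c]]]]] @ [t [f [p [q c]]]]]

8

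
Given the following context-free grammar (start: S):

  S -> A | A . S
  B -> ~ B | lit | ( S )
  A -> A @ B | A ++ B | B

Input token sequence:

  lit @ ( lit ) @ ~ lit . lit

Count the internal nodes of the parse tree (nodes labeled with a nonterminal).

14

[S [A [A [A [B lit]] @ [B ( [S [A [B lit]]] )]] @ [B ~ [B lit]]] . [S [A [B lit]]]]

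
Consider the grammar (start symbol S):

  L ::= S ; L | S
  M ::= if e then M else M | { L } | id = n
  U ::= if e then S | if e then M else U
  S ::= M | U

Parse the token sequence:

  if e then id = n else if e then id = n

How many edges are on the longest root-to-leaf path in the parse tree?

[S [U if e then [M id = n] else [U if e then [S [M id = n]]]]]

5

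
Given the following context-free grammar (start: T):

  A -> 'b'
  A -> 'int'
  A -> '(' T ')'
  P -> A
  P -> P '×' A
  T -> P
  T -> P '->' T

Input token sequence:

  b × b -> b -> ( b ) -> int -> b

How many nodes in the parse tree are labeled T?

[T [P [P [A b]] × [A b]] -> [T [P [A b]] -> [T [P [A ( [T [P [A b]]] )]] -> [T [P [A int]] -> [T [P [A b]]]]]]]

6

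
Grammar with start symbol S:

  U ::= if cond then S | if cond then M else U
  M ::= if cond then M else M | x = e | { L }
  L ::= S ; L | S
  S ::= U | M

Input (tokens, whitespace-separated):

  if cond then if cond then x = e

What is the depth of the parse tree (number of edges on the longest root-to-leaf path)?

[S [U if cond then [S [U if cond then [S [M x = e]]]]]]

6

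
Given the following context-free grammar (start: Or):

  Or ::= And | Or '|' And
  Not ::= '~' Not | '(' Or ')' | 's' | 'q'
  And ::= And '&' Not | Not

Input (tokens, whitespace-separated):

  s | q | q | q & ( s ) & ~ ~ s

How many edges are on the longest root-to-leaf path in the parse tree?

7

[Or [Or [Or [Or [And [Not s]]] | [And [Not q]]] | [And [Not q]]] | [And [And [And [Not q]] & [Not ( [Or [And [Not s]]] )]] & [Not ~ [Not ~ [Not s]]]]]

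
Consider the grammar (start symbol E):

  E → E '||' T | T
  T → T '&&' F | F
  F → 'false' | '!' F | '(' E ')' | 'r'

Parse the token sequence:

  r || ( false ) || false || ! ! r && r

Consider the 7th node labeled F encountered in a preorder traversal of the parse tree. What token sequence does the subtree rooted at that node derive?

r

[E [E [E [E [T [F r]]] || [T [F ( [E [T [F false]]] )]]] || [T [F false]]] || [T [T [F ! [F ! [F r]]]] && [F r]]]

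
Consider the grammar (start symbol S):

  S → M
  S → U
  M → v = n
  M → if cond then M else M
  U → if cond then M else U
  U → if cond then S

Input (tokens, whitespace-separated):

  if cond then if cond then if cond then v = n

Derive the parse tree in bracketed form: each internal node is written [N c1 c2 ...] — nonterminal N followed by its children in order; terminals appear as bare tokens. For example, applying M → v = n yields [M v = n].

S
U
if cond then S
if cond then U
if cond then if cond then S
if cond then if cond then U
if cond then if cond then if cond then S
if cond then if cond then if cond then M
if cond then if cond then if cond then v = n

[S [U if cond then [S [U if cond then [S [U if cond then [S [M v = n]]]]]]]]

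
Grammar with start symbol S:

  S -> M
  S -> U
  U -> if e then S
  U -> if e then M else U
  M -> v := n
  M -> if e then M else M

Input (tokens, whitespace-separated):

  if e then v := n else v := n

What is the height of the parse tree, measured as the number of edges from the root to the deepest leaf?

[S [M if e then [M v := n] else [M v := n]]]

3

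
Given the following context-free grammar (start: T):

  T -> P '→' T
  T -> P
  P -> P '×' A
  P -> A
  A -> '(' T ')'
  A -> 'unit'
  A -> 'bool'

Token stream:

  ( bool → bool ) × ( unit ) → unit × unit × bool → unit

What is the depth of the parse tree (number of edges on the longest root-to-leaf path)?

[T [P [P [A ( [T [P [A bool]] → [T [P [A bool]]]] )]] × [A ( [T [P [A unit]]] )]] → [T [P [P [P [A unit]] × [A unit]] × [A bool]] → [T [P [A unit]]]]]

8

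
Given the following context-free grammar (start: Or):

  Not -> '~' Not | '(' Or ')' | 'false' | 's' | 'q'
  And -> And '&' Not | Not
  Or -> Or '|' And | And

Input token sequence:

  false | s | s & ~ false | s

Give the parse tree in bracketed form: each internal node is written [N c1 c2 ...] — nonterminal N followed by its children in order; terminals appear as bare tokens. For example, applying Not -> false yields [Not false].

[Or [Or [Or [Or [And [Not false]]] | [And [Not s]]] | [And [And [Not s]] & [Not ~ [Not false]]]] | [And [Not s]]]

Or
Or | And
Or | And | And
Or | And | And | And
And | And | And | And
Not | And | And | And
false | And | And | And
false | Not | And | And
false | s | And | And
false | s | And & Not | And
false | s | Not & Not | And
false | s | s & Not | And
false | s | s & ~ Not | And
false | s | s & ~ false | And
false | s | s & ~ false | Not
false | s | s & ~ false | s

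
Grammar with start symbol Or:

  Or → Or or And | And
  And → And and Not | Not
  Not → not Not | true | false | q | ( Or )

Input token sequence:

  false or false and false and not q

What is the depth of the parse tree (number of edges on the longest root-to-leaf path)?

[Or [Or [And [Not false]]] or [And [And [And [Not false]] and [Not false]] and [Not not [Not q]]]]

5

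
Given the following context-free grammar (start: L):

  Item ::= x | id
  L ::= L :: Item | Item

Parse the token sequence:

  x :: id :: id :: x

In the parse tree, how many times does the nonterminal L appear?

[L [L [L [L [Item x]] :: [Item id]] :: [Item id]] :: [Item x]]

4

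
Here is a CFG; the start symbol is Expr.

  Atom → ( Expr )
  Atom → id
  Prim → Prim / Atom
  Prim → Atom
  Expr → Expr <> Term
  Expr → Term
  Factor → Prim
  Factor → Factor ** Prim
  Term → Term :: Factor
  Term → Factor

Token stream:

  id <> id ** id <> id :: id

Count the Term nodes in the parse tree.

4

[Expr [Expr [Expr [Term [Factor [Prim [Atom id]]]]] <> [Term [Factor [Factor [Prim [Atom id]]] ** [Prim [Atom id]]]]] <> [Term [Term [Factor [Prim [Atom id]]]] :: [Factor [Prim [Atom id]]]]]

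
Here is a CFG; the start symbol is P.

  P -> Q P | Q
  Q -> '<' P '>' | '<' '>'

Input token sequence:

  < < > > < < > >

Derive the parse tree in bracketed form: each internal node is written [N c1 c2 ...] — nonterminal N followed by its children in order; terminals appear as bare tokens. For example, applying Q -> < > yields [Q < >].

P
Q P
< P > P
< Q > P
< < > > P
< < > > Q
< < > > < P >
< < > > < Q >
< < > > < < > >

[P [Q < [P [Q < >]] >] [P [Q < [P [Q < >]] >]]]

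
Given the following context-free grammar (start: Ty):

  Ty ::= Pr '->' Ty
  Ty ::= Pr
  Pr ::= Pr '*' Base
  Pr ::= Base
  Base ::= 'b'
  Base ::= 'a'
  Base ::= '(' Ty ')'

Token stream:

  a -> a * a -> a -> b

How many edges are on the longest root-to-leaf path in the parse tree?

6

[Ty [Pr [Base a]] -> [Ty [Pr [Pr [Base a]] * [Base a]] -> [Ty [Pr [Base a]] -> [Ty [Pr [Base b]]]]]]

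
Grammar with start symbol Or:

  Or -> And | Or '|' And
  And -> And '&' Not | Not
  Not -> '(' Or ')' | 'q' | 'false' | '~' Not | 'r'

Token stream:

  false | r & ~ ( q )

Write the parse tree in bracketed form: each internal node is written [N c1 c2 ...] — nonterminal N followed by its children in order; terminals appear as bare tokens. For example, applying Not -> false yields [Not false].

Or
Or | And
And | And
Not | And
false | And
false | And & Not
false | Not & Not
false | r & Not
false | r & ~ Not
false | r & ~ ( Or )
false | r & ~ ( And )
false | r & ~ ( Not )
false | r & ~ ( q )

[Or [Or [And [Not false]]] | [And [And [Not r]] & [Not ~ [Not ( [Or [And [Not q]]] )]]]]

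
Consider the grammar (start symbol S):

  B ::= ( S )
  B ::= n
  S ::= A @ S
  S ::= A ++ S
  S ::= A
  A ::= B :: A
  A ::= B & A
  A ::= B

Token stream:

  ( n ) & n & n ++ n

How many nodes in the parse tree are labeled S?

[S [A [B ( [S [A [B n]]] )] & [A [B n] & [A [B n]]]] ++ [S [A [B n]]]]

3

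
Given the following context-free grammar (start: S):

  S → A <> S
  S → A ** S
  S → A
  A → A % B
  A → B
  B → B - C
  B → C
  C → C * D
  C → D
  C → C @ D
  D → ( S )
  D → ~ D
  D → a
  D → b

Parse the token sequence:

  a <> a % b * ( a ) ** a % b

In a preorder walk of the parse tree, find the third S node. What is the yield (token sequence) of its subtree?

[S [A [B [C [D a]]]] <> [S [A [A [B [C [D a]]]] % [B [C [C [D b]] * [D ( [S [A [B [C [D a]]]]] )]]]] ** [S [A [A [B [C [D a]]]] % [B [C [D b]]]]]]]

a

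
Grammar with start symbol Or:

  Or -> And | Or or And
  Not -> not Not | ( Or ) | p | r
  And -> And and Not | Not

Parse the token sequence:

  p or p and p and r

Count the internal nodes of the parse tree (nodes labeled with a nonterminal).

[Or [Or [And [Not p]]] or [And [And [And [Not p]] and [Not p]] and [Not r]]]

10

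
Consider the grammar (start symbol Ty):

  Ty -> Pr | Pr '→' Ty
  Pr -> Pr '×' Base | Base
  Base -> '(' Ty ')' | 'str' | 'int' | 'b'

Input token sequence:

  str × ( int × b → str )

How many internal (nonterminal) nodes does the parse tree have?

13

[Ty [Pr [Pr [Base str]] × [Base ( [Ty [Pr [Pr [Base int]] × [Base b]] → [Ty [Pr [Base str]]]] )]]]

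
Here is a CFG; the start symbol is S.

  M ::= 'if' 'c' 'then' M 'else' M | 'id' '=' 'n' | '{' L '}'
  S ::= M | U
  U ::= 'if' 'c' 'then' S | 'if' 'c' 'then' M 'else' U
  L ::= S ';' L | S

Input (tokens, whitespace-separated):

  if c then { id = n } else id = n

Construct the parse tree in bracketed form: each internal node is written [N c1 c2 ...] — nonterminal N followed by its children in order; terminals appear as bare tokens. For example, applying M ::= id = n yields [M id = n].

S
M
if c then M else M
if c then { L } else M
if c then { S } else M
if c then { M } else M
if c then { id = n } else M
if c then { id = n } else id = n

[S [M if c then [M { [L [S [M id = n]]] }] else [M id = n]]]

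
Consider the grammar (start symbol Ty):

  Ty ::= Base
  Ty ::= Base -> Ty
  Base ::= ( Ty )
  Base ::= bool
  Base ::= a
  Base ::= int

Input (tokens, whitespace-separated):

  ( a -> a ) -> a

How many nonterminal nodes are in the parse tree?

8

[Ty [Base ( [Ty [Base a] -> [Ty [Base a]]] )] -> [Ty [Base a]]]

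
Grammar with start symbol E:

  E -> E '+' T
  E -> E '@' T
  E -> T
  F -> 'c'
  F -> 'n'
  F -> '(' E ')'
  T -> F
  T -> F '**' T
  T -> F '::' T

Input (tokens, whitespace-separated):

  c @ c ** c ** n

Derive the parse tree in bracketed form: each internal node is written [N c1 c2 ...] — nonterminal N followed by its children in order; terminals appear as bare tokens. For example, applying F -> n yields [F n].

[E [E [T [F c]]] @ [T [F c] ** [T [F c] ** [T [F n]]]]]

E
E @ T
T @ T
F @ T
c @ T
c @ F ** T
c @ c ** T
c @ c ** F ** T
c @ c ** c ** T
c @ c ** c ** F
c @ c ** c ** n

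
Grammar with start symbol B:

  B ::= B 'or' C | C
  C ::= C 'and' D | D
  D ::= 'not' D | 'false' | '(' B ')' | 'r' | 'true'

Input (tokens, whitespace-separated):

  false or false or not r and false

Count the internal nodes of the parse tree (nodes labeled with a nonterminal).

12

[B [B [B [C [D false]]] or [C [D false]]] or [C [C [D not [D r]]] and [D false]]]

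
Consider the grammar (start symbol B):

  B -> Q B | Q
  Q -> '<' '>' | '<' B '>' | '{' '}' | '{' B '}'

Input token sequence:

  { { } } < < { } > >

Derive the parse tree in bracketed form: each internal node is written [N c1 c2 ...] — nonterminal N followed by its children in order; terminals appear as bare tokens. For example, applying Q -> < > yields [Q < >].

B
Q B
{ B } B
{ Q } B
{ { } } B
{ { } } Q
{ { } } < B >
{ { } } < Q >
{ { } } < < B > >
{ { } } < < Q > >
{ { } } < < { } > >

[B [Q { [B [Q { }]] }] [B [Q < [B [Q < [B [Q { }]] >]] >]]]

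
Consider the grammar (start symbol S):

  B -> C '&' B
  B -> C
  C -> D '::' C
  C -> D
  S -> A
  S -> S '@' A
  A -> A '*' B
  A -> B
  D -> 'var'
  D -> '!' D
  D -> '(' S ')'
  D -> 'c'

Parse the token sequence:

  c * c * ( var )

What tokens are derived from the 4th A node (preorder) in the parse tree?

[S [A [A [A [B [C [D c]]]] * [B [C [D c]]]] * [B [C [D ( [S [A [B [C [D var]]]]] )]]]]]

var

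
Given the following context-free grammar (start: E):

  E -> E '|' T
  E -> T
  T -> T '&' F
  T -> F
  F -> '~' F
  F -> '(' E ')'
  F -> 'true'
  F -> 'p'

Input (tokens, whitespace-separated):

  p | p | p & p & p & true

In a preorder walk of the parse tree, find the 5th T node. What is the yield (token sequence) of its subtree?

[E [E [E [T [F p]]] | [T [F p]]] | [T [T [T [T [F p]] & [F p]] & [F p]] & [F true]]]

p & p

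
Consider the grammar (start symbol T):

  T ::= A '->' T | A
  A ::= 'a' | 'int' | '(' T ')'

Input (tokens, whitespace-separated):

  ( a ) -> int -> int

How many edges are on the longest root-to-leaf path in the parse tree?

[T [A ( [T [A a]] )] -> [T [A int] -> [T [A int]]]]

4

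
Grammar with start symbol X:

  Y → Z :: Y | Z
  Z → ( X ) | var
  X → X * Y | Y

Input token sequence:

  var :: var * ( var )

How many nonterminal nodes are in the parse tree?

11

[X [X [Y [Z var] :: [Y [Z var]]]] * [Y [Z ( [X [Y [Z var]]] )]]]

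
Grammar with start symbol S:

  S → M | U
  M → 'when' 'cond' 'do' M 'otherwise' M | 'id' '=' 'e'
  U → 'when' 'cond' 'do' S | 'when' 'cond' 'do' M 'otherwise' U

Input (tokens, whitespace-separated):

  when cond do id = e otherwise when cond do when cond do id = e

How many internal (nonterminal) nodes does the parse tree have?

[S [U when cond do [M id = e] otherwise [U when cond do [S [U when cond do [S [M id = e]]]]]]]

8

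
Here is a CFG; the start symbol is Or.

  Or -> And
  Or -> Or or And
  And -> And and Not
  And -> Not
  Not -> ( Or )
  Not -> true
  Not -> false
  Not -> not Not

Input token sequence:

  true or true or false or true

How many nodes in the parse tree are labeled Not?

[Or [Or [Or [Or [And [Not true]]] or [And [Not true]]] or [And [Not false]]] or [And [Not true]]]

4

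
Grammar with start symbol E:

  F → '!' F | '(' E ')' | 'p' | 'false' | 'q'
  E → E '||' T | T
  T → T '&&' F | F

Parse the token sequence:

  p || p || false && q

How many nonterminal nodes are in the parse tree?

11

[E [E [E [T [F p]]] || [T [F p]]] || [T [T [F false]] && [F q]]]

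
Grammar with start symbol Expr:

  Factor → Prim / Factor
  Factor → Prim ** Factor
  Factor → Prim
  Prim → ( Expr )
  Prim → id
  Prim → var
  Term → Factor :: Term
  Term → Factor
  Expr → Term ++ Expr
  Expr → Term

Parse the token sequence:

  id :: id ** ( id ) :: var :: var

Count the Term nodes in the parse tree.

5

[Expr [Term [Factor [Prim id]] :: [Term [Factor [Prim id] ** [Factor [Prim ( [Expr [Term [Factor [Prim id]]]] )]]] :: [Term [Factor [Prim var]] :: [Term [Factor [Prim var]]]]]]]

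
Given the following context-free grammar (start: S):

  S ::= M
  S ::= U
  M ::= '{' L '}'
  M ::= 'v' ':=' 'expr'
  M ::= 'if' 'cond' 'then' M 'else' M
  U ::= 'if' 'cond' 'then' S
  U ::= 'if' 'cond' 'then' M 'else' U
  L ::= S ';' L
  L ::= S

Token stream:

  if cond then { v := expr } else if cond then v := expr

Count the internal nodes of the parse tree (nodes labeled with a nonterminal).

9

[S [U if cond then [M { [L [S [M v := expr]]] }] else [U if cond then [S [M v := expr]]]]]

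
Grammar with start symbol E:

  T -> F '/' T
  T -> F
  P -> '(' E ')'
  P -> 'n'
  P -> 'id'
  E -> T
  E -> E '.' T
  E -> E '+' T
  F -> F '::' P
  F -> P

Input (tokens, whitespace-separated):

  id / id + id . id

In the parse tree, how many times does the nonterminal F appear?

[E [E [E [T [F [P id]] / [T [F [P id]]]]] + [T [F [P id]]]] . [T [F [P id]]]]

4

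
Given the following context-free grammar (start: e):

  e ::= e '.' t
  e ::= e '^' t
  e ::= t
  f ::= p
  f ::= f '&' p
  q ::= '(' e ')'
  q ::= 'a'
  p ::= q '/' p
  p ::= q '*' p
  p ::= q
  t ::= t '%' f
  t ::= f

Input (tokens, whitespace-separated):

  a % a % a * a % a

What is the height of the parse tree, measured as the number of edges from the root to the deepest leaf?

8

[e [t [t [t [t [f [p [q a]]]] % [f [p [q a]]]] % [f [p [q a] * [p [q a]]]]] % [f [p [q a]]]]]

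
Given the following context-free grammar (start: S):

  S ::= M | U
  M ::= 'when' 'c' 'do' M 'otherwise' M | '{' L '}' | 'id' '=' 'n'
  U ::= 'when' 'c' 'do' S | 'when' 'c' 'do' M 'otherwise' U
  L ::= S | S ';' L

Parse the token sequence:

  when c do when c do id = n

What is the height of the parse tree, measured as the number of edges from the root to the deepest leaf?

6

[S [U when c do [S [U when c do [S [M id = n]]]]]]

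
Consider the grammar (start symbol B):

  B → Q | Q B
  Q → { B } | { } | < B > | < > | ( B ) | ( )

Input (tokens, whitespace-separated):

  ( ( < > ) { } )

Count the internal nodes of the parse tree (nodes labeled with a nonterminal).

8

[B [Q ( [B [Q ( [B [Q < >]] )] [B [Q { }]]] )]]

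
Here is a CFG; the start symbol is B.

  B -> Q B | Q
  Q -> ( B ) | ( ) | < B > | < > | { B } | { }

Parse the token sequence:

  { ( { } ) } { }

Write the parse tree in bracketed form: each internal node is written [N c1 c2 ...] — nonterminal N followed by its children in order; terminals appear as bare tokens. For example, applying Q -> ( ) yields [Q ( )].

B
Q B
{ B } B
{ Q } B
{ ( B ) } B
{ ( Q ) } B
{ ( { } ) } B
{ ( { } ) } Q
{ ( { } ) } { }

[B [Q { [B [Q ( [B [Q { }]] )]] }] [B [Q { }]]]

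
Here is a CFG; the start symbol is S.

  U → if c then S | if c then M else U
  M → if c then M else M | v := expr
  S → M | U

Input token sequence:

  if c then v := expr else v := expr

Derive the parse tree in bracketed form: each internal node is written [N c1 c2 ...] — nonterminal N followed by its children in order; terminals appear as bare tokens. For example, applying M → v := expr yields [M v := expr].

[S [M if c then [M v := expr] else [M v := expr]]]

S
M
if c then M else M
if c then v := expr else M
if c then v := expr else v := expr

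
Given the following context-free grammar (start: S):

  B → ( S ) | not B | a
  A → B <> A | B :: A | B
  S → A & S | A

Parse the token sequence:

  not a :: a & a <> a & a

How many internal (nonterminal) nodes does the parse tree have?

[S [A [B not [B a]] :: [A [B a]]] & [S [A [B a] <> [A [B a]]] & [S [A [B a]]]]]

14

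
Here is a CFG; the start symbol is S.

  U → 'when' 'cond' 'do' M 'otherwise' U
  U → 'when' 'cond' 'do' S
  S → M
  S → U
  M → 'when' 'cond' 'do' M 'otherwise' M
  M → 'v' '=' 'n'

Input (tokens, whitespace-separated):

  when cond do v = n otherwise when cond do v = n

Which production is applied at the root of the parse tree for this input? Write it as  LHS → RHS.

S → U

[S [U when cond do [M v = n] otherwise [U when cond do [S [M v = n]]]]]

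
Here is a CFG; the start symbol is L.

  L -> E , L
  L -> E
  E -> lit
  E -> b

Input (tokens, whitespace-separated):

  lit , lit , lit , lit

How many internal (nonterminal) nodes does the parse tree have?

[L [E lit] , [L [E lit] , [L [E lit] , [L [E lit]]]]]

8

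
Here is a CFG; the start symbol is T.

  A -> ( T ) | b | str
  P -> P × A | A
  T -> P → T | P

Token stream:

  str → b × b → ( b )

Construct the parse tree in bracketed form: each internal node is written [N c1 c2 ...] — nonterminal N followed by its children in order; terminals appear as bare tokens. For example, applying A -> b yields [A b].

[T [P [A str]] → [T [P [P [A b]] × [A b]] → [T [P [A ( [T [P [A b]]] )]]]]]

T
P → T
A → T
str → T
str → P → T
str → P × A → T
str → A × A → T
str → b × A → T
str → b × b → T
str → b × b → P
str → b × b → A
str → b × b → ( T )
str → b × b → ( P )
str → b × b → ( A )
str → b × b → ( b )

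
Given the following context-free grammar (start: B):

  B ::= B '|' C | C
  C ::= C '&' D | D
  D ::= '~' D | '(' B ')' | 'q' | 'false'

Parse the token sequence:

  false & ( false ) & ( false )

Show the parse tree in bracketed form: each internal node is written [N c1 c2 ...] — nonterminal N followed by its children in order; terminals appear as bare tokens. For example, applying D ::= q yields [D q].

[B [C [C [C [D false]] & [D ( [B [C [D false]]] )]] & [D ( [B [C [D false]]] )]]]

B
C
C & D
C & D & D
D & D & D
false & D & D
false & ( B ) & D
false & ( C ) & D
false & ( D ) & D
false & ( false ) & D
false & ( false ) & ( B )
false & ( false ) & ( C )
false & ( false ) & ( D )
false & ( false ) & ( false )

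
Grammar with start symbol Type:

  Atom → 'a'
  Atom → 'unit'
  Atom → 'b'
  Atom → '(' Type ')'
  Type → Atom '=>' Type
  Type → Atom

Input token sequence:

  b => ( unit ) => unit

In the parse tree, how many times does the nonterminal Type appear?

4

[Type [Atom b] => [Type [Atom ( [Type [Atom unit]] )] => [Type [Atom unit]]]]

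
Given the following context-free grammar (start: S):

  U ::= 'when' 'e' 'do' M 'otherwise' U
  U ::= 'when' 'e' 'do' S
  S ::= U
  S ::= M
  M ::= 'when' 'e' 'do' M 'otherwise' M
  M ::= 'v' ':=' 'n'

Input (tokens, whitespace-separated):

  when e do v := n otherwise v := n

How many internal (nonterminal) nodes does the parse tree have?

4

[S [M when e do [M v := n] otherwise [M v := n]]]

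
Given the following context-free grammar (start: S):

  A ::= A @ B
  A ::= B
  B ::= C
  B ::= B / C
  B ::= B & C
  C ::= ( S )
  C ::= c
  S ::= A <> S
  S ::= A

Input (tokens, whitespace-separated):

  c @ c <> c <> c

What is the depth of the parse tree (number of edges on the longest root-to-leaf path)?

6

[S [A [A [B [C c]]] @ [B [C c]]] <> [S [A [B [C c]]] <> [S [A [B [C c]]]]]]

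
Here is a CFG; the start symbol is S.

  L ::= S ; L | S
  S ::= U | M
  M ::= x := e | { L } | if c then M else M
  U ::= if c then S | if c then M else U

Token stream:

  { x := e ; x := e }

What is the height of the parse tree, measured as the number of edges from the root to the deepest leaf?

[S [M { [L [S [M x := e]] ; [L [S [M x := e]]]] }]]

6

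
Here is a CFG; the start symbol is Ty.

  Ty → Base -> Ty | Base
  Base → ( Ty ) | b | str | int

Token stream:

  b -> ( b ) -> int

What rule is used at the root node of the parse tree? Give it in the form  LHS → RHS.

Ty → Base -> Ty

[Ty [Base b] -> [Ty [Base ( [Ty [Base b]] )] -> [Ty [Base int]]]]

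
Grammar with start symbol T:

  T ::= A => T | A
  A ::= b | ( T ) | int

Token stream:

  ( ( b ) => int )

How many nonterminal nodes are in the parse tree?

[T [A ( [T [A ( [T [A b]] )] => [T [A int]]] )]]

8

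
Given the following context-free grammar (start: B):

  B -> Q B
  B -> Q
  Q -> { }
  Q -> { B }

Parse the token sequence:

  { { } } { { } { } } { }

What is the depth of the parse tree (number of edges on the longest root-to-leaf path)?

6

[B [Q { [B [Q { }]] }] [B [Q { [B [Q { }] [B [Q { }]]] }] [B [Q { }]]]]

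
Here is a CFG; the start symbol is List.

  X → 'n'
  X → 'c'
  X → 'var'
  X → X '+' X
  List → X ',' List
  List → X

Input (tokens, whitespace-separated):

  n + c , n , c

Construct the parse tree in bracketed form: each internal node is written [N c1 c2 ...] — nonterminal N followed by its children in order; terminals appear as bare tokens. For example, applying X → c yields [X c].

List
X , List
X + X , List
n + X , List
n + c , List
n + c , X , List
n + c , n , List
n + c , n , X
n + c , n , c

[List [X [X n] + [X c]] , [List [X n] , [List [X c]]]]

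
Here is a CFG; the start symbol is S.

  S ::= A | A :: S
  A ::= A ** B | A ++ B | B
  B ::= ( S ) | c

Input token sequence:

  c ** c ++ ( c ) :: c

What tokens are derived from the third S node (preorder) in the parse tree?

c

[S [A [A [A [B c]] ** [B c]] ++ [B ( [S [A [B c]]] )]] :: [S [A [B c]]]]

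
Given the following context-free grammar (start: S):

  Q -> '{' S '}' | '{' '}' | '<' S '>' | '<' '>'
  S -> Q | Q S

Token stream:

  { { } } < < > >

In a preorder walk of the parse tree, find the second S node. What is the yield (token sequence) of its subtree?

[S [Q { [S [Q { }]] }] [S [Q < [S [Q < >]] >]]]

{ }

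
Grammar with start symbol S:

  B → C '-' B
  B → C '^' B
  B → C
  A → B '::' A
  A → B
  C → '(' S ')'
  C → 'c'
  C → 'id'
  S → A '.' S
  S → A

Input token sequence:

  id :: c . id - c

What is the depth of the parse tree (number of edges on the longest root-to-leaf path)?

[S [A [B [C id]] :: [A [B [C c]]]] . [S [A [B [C id] - [B [C c]]]]]]

6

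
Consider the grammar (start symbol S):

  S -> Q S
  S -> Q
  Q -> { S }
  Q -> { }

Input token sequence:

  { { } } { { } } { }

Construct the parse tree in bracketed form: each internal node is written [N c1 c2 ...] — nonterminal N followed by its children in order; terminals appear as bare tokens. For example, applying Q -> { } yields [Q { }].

[S [Q { [S [Q { }]] }] [S [Q { [S [Q { }]] }] [S [Q { }]]]]

S
Q S
{ S } S
{ Q } S
{ { } } S
{ { } } Q S
{ { } } { S } S
{ { } } { Q } S
{ { } } { { } } S
{ { } } { { } } Q
{ { } } { { } } { }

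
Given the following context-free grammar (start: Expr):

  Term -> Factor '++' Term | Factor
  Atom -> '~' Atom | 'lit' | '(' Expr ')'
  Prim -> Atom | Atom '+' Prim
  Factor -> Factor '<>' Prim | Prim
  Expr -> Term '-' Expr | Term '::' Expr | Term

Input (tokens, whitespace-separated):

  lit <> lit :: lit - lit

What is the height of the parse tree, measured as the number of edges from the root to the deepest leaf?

[Expr [Term [Factor [Factor [Prim [Atom lit]]] <> [Prim [Atom lit]]]] :: [Expr [Term [Factor [Prim [Atom lit]]]] - [Expr [Term [Factor [Prim [Atom lit]]]]]]]

7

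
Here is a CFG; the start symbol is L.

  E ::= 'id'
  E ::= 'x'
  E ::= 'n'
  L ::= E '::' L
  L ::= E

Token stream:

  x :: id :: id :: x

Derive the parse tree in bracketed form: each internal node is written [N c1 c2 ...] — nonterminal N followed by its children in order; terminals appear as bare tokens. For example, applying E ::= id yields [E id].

[L [E x] :: [L [E id] :: [L [E id] :: [L [E x]]]]]

L
E :: L
x :: L
x :: E :: L
x :: id :: L
x :: id :: E :: L
x :: id :: id :: L
x :: id :: id :: E
x :: id :: id :: x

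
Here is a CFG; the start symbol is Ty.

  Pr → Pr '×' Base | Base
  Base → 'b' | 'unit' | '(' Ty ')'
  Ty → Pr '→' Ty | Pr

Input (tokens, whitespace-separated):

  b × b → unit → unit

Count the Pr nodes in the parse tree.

[Ty [Pr [Pr [Base b]] × [Base b]] → [Ty [Pr [Base unit]] → [Ty [Pr [Base unit]]]]]

4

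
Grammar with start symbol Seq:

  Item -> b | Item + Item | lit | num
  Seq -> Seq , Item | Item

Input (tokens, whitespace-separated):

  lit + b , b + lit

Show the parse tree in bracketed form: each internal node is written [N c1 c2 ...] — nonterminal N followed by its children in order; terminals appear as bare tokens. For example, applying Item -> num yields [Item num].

[Seq [Seq [Item [Item lit] + [Item b]]] , [Item [Item b] + [Item lit]]]

Seq
Seq , Item
Item , Item
Item + Item , Item
lit + Item , Item
lit + b , Item
lit + b , Item + Item
lit + b , b + Item
lit + b , b + lit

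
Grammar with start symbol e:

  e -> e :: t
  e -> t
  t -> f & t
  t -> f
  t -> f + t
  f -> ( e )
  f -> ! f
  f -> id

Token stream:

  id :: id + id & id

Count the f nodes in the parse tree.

[e [e [t [f id]]] :: [t [f id] + [t [f id] & [t [f id]]]]]

4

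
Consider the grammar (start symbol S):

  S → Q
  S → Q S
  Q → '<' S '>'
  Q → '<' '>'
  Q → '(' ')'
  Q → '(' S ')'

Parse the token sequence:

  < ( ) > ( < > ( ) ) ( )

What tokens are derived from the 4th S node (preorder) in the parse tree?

[S [Q < [S [Q ( )]] >] [S [Q ( [S [Q < >] [S [Q ( )]]] )] [S [Q ( )]]]]

< > ( )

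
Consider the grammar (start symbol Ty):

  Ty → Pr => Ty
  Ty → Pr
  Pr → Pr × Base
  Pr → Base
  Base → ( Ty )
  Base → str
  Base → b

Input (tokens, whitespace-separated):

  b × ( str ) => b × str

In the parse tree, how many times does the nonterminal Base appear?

5

[Ty [Pr [Pr [Base b]] × [Base ( [Ty [Pr [Base str]]] )]] => [Ty [Pr [Pr [Base b]] × [Base str]]]]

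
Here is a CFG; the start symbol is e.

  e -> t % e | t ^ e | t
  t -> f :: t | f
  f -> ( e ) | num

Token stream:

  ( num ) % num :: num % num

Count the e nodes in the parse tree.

4

[e [t [f ( [e [t [f num]]] )]] % [e [t [f num] :: [t [f num]]] % [e [t [f num]]]]]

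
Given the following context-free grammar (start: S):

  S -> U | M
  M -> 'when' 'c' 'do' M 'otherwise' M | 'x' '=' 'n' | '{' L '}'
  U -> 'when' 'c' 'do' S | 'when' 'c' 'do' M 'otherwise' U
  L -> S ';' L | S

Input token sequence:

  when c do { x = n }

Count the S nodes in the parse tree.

3

[S [U when c do [S [M { [L [S [M x = n]]] }]]]]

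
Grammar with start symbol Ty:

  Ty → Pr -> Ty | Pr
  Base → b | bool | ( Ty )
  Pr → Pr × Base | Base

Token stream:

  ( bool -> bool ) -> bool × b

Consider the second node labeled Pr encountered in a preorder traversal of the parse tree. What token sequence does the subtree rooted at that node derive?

[Ty [Pr [Base ( [Ty [Pr [Base bool]] -> [Ty [Pr [Base bool]]]] )]] -> [Ty [Pr [Pr [Base bool]] × [Base b]]]]

bool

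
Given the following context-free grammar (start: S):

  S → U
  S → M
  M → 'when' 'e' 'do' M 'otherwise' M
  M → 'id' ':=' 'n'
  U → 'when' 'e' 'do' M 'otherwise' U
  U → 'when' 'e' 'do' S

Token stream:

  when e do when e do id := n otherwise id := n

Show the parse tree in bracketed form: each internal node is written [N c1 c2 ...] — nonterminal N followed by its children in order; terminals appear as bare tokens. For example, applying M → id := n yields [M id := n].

S
U
when e do S
when e do M
when e do when e do M otherwise M
when e do when e do id := n otherwise M
when e do when e do id := n otherwise id := n

[S [U when e do [S [M when e do [M id := n] otherwise [M id := n]]]]]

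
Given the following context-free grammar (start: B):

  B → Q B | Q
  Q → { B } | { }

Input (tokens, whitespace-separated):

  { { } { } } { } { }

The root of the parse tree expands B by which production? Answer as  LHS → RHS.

[B [Q { [B [Q { }] [B [Q { }]]] }] [B [Q { }] [B [Q { }]]]]

B → Q B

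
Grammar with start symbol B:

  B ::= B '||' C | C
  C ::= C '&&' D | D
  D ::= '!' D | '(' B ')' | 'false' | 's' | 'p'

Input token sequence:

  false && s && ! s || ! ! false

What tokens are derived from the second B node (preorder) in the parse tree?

false && s && ! s

[B [B [C [C [C [D false]] && [D s]] && [D ! [D s]]]] || [C [D ! [D ! [D false]]]]]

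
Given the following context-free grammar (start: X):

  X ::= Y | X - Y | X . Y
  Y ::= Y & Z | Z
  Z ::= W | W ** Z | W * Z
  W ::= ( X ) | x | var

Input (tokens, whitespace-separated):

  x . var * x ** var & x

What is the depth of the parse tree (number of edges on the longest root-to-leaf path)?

[X [X [Y [Z [W x]]]] . [Y [Y [Z [W var] * [Z [W x] ** [Z [W var]]]]] & [Z [W x]]]]

7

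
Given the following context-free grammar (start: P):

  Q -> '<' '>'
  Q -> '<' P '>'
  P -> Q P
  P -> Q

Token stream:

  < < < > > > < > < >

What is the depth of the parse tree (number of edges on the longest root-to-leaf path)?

6

[P [Q < [P [Q < [P [Q < >]] >]] >] [P [Q < >] [P [Q < >]]]]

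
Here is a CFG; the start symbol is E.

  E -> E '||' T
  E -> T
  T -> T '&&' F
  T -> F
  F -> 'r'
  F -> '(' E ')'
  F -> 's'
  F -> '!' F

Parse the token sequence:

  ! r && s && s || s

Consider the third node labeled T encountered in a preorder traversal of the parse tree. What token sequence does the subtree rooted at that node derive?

[E [E [T [T [T [F ! [F r]]] && [F s]] && [F s]]] || [T [F s]]]

! r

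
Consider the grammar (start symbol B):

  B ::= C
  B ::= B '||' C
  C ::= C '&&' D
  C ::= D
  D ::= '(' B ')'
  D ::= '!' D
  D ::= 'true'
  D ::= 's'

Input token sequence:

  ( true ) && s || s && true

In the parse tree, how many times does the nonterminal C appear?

[B [B [C [C [D ( [B [C [D true]]] )]] && [D s]]] || [C [C [D s]] && [D true]]]

5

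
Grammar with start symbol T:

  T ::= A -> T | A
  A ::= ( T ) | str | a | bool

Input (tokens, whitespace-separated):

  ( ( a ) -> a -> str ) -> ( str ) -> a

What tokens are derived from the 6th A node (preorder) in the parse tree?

[T [A ( [T [A ( [T [A a]] )] -> [T [A a] -> [T [A str]]]] )] -> [T [A ( [T [A str]] )] -> [T [A a]]]]

( str )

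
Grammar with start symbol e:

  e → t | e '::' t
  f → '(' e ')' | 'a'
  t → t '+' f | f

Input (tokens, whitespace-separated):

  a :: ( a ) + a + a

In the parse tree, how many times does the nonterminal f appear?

5

[e [e [t [f a]]] :: [t [t [t [f ( [e [t [f a]]] )]] + [f a]] + [f a]]]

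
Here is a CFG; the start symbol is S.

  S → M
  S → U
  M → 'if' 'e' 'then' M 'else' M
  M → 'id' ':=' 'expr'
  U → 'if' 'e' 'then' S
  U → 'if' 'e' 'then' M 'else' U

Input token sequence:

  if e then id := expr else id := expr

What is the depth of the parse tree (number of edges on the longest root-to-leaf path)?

[S [M if e then [M id := expr] else [M id := expr]]]

3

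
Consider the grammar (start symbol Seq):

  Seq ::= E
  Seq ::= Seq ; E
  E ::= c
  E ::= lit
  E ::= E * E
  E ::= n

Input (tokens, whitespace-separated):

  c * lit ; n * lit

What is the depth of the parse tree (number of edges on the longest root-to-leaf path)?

[Seq [Seq [E [E c] * [E lit]]] ; [E [E n] * [E lit]]]

4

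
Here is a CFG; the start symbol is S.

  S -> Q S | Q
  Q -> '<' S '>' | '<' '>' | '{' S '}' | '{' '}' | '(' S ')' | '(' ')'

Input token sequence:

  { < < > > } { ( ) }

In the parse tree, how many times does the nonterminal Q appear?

5

[S [Q { [S [Q < [S [Q < >]] >]] }] [S [Q { [S [Q ( )]] }]]]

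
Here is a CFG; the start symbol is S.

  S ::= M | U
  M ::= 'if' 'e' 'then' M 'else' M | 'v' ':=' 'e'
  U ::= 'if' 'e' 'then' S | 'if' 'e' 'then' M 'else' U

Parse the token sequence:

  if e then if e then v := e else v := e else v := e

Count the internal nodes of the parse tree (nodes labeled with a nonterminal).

[S [M if e then [M if e then [M v := e] else [M v := e]] else [M v := e]]]

6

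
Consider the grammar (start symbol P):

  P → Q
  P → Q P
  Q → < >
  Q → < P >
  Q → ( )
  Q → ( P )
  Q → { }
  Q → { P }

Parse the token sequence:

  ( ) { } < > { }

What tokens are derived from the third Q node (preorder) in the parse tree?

< >

[P [Q ( )] [P [Q { }] [P [Q < >] [P [Q { }]]]]]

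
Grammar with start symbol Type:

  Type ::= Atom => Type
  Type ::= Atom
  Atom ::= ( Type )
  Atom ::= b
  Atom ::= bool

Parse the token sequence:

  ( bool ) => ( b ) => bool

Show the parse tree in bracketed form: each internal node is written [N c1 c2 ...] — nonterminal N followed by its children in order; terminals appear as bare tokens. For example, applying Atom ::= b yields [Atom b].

[Type [Atom ( [Type [Atom bool]] )] => [Type [Atom ( [Type [Atom b]] )] => [Type [Atom bool]]]]

Type
Atom => Type
( Type ) => Type
( Atom ) => Type
( bool ) => Type
( bool ) => Atom => Type
( bool ) => ( Type ) => Type
( bool ) => ( Atom ) => Type
( bool ) => ( b ) => Type
( bool ) => ( b ) => Atom
( bool ) => ( b ) => bool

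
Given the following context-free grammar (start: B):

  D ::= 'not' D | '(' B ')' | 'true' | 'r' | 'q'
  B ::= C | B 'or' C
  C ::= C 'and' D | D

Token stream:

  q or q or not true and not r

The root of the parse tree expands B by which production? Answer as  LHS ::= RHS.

B ::= B 'or' C

[B [B [B [C [D q]]] or [C [D q]]] or [C [C [D not [D true]]] and [D not [D r]]]]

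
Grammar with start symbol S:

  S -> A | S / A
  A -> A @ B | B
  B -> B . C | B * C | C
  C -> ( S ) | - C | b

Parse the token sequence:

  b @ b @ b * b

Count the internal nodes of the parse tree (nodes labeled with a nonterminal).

12

[S [A [A [A [B [C b]]] @ [B [C b]]] @ [B [B [C b]] * [C b]]]]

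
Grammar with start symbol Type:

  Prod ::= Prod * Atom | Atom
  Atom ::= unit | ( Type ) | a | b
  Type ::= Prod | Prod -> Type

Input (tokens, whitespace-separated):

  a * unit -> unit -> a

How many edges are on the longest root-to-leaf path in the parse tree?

5

[Type [Prod [Prod [Atom a]] * [Atom unit]] -> [Type [Prod [Atom unit]] -> [Type [Prod [Atom a]]]]]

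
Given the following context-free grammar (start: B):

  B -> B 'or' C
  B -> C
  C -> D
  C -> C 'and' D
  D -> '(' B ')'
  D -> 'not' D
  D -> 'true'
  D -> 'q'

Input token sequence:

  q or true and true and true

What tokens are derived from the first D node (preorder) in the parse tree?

[B [B [C [D q]]] or [C [C [C [D true]] and [D true]] and [D true]]]

q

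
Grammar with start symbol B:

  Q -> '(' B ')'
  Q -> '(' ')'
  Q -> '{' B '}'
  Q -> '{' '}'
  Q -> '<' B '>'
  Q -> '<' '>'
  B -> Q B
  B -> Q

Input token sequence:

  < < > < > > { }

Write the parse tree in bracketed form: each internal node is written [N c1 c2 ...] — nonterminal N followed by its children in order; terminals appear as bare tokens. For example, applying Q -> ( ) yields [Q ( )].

B
Q B
< B > B
< Q B > B
< < > B > B
< < > Q > B
< < > < > > B
< < > < > > Q
< < > < > > { }

[B [Q < [B [Q < >] [B [Q < >]]] >] [B [Q { }]]]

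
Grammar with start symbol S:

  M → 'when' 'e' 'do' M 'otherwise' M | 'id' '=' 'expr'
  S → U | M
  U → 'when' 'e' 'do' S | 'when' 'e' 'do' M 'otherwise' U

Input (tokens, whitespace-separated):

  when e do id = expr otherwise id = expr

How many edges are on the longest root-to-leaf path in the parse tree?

[S [M when e do [M id = expr] otherwise [M id = expr]]]

3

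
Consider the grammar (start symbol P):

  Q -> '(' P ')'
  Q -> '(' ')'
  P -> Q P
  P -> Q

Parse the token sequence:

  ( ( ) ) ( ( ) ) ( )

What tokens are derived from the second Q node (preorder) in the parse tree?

( )

[P [Q ( [P [Q ( )]] )] [P [Q ( [P [Q ( )]] )] [P [Q ( )]]]]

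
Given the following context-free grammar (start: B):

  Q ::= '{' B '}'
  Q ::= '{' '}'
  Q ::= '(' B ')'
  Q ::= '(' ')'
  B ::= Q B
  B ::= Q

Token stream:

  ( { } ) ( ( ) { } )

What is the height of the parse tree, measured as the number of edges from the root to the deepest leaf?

[B [Q ( [B [Q { }]] )] [B [Q ( [B [Q ( )] [B [Q { }]]] )]]]

6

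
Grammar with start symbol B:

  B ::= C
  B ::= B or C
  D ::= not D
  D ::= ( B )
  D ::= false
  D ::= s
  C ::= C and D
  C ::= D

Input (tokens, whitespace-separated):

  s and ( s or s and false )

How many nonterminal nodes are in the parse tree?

13

[B [C [C [D s]] and [D ( [B [B [C [D s]]] or [C [C [D s]] and [D false]]] )]]]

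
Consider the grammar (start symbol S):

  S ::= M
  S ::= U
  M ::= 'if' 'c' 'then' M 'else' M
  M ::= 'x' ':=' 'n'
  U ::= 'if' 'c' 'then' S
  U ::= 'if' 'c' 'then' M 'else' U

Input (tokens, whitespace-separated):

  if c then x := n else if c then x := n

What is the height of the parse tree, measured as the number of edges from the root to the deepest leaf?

5

[S [U if c then [M x := n] else [U if c then [S [M x := n]]]]]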